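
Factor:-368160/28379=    - 2^5 *3^1*5^1*37^( -1 ) = -480/37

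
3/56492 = 3/56492 =0.00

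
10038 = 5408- - 4630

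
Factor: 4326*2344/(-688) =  - 3^1*7^1*43^( - 1)*103^1*293^1 =-  633759/43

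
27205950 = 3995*6810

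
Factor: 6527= 61^1*107^1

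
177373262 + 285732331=463105593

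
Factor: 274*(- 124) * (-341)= 2^3 * 11^1*31^2*137^1 = 11585816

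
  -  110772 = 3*( - 36924 ) 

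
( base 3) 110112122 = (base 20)12H3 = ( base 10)9143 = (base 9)13478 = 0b10001110110111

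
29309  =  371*79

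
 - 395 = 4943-5338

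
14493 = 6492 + 8001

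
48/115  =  48/115 = 0.42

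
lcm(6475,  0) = 0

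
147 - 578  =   - 431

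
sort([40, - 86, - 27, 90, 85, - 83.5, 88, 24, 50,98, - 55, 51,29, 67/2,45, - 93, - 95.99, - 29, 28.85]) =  [ - 95.99, - 93,  -  86, - 83.5, - 55, - 29,-27 , 24, 28.85, 29, 67/2, 40, 45,50,51, 85,88, 90, 98 ]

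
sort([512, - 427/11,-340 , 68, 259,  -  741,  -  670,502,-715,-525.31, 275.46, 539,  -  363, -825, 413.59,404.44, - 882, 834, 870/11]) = [ - 882, - 825,  -  741, - 715, - 670, - 525.31,-363,  -  340,  -  427/11 , 68, 870/11, 259, 275.46,404.44, 413.59, 502,  512, 539,834] 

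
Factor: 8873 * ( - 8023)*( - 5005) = 356296335395 = 5^1*7^1*11^1* 13^1* 19^1 * 71^1*113^1 * 467^1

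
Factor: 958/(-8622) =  - 1/9 =- 3^( -2)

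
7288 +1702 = 8990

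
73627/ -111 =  - 664 + 77/111 = - 663.31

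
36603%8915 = 943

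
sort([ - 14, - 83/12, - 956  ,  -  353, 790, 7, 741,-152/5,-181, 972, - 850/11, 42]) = [ - 956, - 353 , - 181 ,-850/11,-152/5, - 14, - 83/12, 7,42,741,790, 972 ] 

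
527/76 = 527/76 = 6.93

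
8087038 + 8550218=16637256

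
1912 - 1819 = 93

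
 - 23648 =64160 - 87808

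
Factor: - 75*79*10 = -2^1 * 3^1 * 5^3 * 79^1 = - 59250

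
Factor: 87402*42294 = 3696580188 = 2^2*3^2 * 7^2 * 19^1*53^1*2081^1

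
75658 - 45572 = 30086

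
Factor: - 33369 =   -  3^1*7^2*227^1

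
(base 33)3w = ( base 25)56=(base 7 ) 245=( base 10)131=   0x83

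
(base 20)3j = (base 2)1001111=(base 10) 79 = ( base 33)2d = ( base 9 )87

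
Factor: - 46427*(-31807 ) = 17^2*1871^1* 2731^1= 1476703589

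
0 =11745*0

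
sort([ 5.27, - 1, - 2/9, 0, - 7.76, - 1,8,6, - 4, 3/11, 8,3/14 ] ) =[-7.76,-4, - 1, - 1, - 2/9,0, 3/14,3/11, 5.27,  6, 8,8 ]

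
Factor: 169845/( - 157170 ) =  - 67/62 = - 2^ ( - 1 )*31^( - 1 )*67^1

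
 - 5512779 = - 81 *68059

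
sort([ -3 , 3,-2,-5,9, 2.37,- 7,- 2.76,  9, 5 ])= [  -  7, -5, - 3,  -  2.76  , - 2,2.37, 3, 5, 9, 9 ] 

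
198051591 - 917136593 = -719085002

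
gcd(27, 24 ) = 3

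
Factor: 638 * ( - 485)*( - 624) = 193084320=2^5 * 3^1 * 5^1 * 11^1 * 13^1 *29^1*97^1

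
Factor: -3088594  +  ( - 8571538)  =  -11660132 = - 2^2  *11^1*265003^1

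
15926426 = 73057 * 218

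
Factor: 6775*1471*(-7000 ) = -2^3*5^5*7^1*  271^1*1471^1 = - 69762175000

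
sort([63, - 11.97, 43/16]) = [-11.97,43/16,  63]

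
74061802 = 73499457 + 562345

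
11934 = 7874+4060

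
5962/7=5962/7 = 851.71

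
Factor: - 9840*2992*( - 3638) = 2^9 * 3^1*5^1*11^1*17^2*41^1* 107^1 = 107107376640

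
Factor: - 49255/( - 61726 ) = 2^ ( - 1 ) * 5^1 * 7^( - 1 )  *4409^ (-1 ) * 9851^1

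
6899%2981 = 937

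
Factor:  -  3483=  - 3^4*43^1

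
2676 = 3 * 892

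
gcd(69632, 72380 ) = 4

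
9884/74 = 4942/37  =  133.57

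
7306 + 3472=10778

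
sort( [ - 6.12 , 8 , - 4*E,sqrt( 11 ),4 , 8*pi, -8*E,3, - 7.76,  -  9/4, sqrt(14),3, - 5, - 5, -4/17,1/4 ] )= [-8*E,-4*E, - 7.76, - 6.12,-5, - 5,-9/4, - 4/17,1/4 , 3, 3, sqrt ( 11), sqrt( 14) , 4,8, 8*pi]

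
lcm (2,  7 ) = 14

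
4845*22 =106590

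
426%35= 6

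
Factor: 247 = 13^1*19^1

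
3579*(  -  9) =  - 32211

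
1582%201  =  175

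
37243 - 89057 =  - 51814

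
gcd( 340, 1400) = 20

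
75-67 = 8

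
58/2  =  29 = 29.00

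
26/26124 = 13/13062 = 0.00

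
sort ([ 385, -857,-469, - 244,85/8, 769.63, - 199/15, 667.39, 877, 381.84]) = [ - 857, - 469, - 244, - 199/15, 85/8, 381.84 , 385, 667.39, 769.63, 877] 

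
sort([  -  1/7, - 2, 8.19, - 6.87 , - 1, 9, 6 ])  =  [ - 6.87,-2,-1,- 1/7,6, 8.19, 9 ]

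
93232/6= 46616/3 = 15538.67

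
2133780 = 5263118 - 3129338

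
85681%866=813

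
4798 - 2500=2298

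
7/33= 7/33 = 0.21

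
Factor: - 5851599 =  - 3^1 * 13^1 * 150041^1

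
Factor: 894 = 2^1*3^1 * 149^1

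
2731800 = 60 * 45530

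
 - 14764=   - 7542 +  - 7222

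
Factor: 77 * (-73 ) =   -  7^1*11^1*73^1 = - 5621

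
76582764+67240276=143823040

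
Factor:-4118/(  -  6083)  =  2^1*7^(- 1)*11^( - 1 ) * 29^1*71^1 * 79^( - 1)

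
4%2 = 0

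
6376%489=19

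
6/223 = 6/223=0.03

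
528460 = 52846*10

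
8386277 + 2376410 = 10762687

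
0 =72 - 72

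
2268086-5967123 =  - 3699037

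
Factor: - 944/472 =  - 2^1  =  -2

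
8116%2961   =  2194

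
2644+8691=11335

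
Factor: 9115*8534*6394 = 497372699540 =2^2*5^1 * 17^1*23^1*139^1*251^1 * 1823^1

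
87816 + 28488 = 116304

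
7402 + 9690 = 17092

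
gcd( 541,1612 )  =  1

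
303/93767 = 303/93767 = 0.00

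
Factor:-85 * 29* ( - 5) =12325 = 5^2*17^1*29^1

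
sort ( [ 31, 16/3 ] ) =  [16/3,31] 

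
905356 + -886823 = 18533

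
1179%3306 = 1179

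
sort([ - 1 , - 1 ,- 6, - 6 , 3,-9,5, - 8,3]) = [- 9,-8, - 6, - 6, - 1, - 1,3, 3, 5]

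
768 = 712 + 56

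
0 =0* 1767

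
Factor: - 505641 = -3^1*31^1*5437^1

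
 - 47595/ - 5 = 9519/1= 9519.00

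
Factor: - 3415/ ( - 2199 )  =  3^(- 1 ) * 5^1*683^1*733^( -1 )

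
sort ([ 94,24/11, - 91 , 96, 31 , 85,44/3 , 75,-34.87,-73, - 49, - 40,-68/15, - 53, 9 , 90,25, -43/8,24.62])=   [-91, - 73, - 53, - 49,-40, - 34.87,  -  43/8, - 68/15 , 24/11,9, 44/3,24.62,25,31,75,85,90,94,96] 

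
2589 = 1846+743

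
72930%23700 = 1830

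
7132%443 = 44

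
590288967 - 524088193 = 66200774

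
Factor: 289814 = 2^1*7^1*127^1*163^1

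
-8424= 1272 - 9696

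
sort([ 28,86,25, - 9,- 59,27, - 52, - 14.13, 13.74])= [ -59, - 52, - 14.13, - 9,13.74,  25,27 , 28,86]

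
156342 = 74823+81519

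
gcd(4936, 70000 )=8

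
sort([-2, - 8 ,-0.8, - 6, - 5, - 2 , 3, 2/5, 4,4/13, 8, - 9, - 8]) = [ - 9,  -  8, - 8, - 6, -5, - 2,  -  2, - 0.8,4/13,  2/5, 3 , 4,8 ]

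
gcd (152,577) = 1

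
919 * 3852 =3539988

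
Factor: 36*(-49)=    - 1764= - 2^2*3^2 *7^2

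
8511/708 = 12+5/236 = 12.02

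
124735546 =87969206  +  36766340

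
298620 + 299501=598121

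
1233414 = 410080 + 823334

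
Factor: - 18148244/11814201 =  - 2^2*3^(-3 )*7^ ( - 1 )*17^( - 1)*3677^( - 1 )*4537061^1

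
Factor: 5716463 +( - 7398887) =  -2^3*3^3*7789^1  =  - 1682424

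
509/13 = 509/13 = 39.15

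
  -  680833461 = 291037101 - 971870562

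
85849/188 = 456 + 121/188 = 456.64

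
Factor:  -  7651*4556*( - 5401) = 2^2*7^1 * 11^1*17^1*67^1*491^1*1093^1= 188267820356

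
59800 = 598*100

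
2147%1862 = 285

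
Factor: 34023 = 3^1*11^1*1031^1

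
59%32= 27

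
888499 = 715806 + 172693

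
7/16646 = 1/2378 = 0.00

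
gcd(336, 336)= 336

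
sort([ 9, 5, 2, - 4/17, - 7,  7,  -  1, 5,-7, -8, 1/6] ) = [ - 8,-7, - 7,- 1, - 4/17, 1/6, 2, 5,5,  7, 9]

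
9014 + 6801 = 15815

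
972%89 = 82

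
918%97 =45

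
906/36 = 151/6 = 25.17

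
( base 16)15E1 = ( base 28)741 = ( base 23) ADC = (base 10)5601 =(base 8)12741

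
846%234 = 144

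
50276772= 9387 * 5356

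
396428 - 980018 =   -  583590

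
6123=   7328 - 1205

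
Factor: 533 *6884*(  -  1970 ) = - 2^3*5^1*13^1*41^1*197^1* 1721^1 = - 7228268840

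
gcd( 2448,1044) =36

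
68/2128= 17/532 =0.03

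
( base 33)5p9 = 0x1887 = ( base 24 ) alf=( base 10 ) 6279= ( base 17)14c6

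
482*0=0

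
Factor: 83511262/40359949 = 2^1* 7^(-1)*41^( - 1) *229^1*140627^(-1 )*182339^1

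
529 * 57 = 30153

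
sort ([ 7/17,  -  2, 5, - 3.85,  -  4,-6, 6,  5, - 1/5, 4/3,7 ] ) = [ - 6, -4, - 3.85, - 2,  -  1/5, 7/17, 4/3, 5, 5,6, 7 ]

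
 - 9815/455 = - 151/7  =  - 21.57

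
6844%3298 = 248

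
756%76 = 72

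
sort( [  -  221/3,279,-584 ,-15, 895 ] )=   [-584,-221/3,-15,279, 895]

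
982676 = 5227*188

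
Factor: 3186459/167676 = 2^( - 2) * 3^6*31^1*47^1 * 89^(-1 )*157^(  -  1) = 1062153/55892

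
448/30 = 14 + 14/15 = 14.93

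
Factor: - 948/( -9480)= 2^(-1)*5^( - 1) = 1/10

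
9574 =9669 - 95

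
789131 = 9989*79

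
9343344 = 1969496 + 7373848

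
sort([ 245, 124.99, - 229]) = [ - 229, 124.99, 245] 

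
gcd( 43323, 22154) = 1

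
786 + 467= 1253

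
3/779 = 3/779 = 0.00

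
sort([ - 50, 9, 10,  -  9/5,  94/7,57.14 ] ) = [ - 50, - 9/5,9,10,94/7,  57.14]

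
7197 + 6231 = 13428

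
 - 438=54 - 492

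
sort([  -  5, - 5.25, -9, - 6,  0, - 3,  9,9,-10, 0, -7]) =[ - 10 , - 9,-7,-6 , - 5.25,- 5, - 3,0,0,9, 9]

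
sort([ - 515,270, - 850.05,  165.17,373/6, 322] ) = [ - 850.05 , - 515,373/6, 165.17, 270,322] 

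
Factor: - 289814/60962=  - 7^1*11^( - 1 ) *17^(- 1)*127^1 =- 889/187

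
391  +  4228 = 4619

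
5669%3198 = 2471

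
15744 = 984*16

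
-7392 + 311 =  - 7081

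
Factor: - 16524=-2^2*3^5*17^1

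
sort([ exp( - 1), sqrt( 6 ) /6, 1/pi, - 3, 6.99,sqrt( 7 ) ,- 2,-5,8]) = [ - 5,- 3,-2, 1/pi,exp ( - 1),sqrt (6 )/6,  sqrt( 7), 6.99,8]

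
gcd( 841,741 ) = 1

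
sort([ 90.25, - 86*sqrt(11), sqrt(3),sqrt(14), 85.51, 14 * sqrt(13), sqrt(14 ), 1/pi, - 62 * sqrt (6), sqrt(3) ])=[ - 86*sqrt( 11), - 62 * sqrt (6),1/pi, sqrt(3), sqrt( 3 ), sqrt( 14),sqrt( 14 ), 14*sqrt(13 ), 85.51,90.25]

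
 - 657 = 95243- 95900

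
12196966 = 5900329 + 6296637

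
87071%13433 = 6473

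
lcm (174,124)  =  10788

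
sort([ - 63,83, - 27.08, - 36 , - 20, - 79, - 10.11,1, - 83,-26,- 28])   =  [ - 83, - 79, - 63, - 36, - 28, - 27.08, - 26,-20,-10.11,1,83 ] 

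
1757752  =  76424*23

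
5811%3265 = 2546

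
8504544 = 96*88589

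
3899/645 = 3899/645 = 6.04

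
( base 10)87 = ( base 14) 63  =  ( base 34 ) 2J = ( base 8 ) 127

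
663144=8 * 82893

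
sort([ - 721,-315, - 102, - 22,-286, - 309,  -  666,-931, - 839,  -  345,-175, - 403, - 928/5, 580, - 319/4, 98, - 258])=[ - 931, - 839,-721,-666, - 403,-345, - 315,  -  309,- 286, - 258, -928/5,-175, -102,  -  319/4, - 22,98,580]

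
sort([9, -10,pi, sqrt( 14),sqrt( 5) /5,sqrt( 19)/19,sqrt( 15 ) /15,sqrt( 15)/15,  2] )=[ - 10,sqrt( 19) /19,sqrt( 15) /15, sqrt( 15)/15 , sqrt( 5)/5, 2, pi,sqrt( 14), 9 ]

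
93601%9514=7975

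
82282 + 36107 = 118389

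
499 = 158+341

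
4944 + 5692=10636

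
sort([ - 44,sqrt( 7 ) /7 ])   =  [-44, sqrt( 7 ) /7 ]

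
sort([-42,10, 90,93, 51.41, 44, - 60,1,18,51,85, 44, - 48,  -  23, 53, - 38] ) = [  -  60,-48, - 42, -38, - 23, 1, 10 , 18,44,44,  51,51.41,53 , 85,90 , 93 ] 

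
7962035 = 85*93671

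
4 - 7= - 3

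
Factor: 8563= 8563^1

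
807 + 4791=5598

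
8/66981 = 8/66981  =  0.00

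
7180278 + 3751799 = 10932077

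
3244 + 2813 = 6057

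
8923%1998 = 931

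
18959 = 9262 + 9697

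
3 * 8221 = 24663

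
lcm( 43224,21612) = 43224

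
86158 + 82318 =168476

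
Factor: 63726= 2^1*3^1 * 13^1*19^1*43^1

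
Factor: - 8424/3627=-2^3*3^2*31^( - 1) = - 72/31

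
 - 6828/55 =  - 6828/55 = - 124.15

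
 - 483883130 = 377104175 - 860987305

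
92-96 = -4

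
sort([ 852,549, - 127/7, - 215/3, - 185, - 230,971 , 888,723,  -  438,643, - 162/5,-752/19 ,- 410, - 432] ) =[  -  438,  -  432, - 410, - 230, -185,- 215/3, -752/19,-162/5,-127/7,  549,643, 723, 852, 888,971 ]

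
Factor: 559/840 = 2^( - 3)*3^( - 1) * 5^( - 1)*7^( - 1)*13^1*43^1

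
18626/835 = 22 + 256/835=   22.31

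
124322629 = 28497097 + 95825532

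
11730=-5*( - 2346 )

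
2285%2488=2285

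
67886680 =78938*860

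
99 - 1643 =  - 1544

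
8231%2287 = 1370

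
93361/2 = 93361/2 =46680.50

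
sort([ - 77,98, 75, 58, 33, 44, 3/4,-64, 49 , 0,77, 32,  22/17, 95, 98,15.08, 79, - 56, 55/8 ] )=[ - 77, - 64, - 56,0, 3/4,22/17, 55/8, 15.08,32,  33,44,49, 58 , 75, 77,79,  95, 98, 98] 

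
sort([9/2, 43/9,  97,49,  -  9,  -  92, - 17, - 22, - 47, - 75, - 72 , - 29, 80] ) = [-92,- 75, - 72, - 47, -29, - 22,  -  17,-9,  9/2, 43/9,  49, 80, 97]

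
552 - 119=433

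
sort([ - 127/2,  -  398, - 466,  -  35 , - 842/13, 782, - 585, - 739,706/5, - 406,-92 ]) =[ - 739,  -  585, - 466  , - 406,-398, - 92,  -  842/13, - 127/2, - 35,706/5,782 ] 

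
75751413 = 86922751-11171338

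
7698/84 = 91  +  9/14 = 91.64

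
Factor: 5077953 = 3^2* 59^1*73^1*131^1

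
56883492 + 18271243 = 75154735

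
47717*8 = 381736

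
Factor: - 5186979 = - 3^2 * 7^1*281^1*293^1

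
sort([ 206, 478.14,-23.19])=[-23.19,206,478.14]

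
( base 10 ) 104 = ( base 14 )76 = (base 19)59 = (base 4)1220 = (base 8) 150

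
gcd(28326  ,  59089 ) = 1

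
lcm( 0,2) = 0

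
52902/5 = 10580 + 2/5 = 10580.40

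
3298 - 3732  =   - 434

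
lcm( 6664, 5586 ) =379848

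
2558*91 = 232778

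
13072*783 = 10235376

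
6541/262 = 24 + 253/262 = 24.97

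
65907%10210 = 4647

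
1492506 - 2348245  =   - 855739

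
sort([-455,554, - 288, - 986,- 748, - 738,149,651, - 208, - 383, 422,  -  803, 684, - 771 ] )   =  [ - 986, - 803, - 771, - 748, - 738, - 455, - 383, - 288, - 208,149,422,554, 651,684]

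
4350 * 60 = 261000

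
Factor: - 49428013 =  - 49428013^1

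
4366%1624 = 1118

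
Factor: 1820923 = 13^1*140071^1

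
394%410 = 394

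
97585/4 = 24396 + 1/4=24396.25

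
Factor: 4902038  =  2^1*19^1*129001^1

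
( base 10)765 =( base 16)2fd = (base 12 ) 539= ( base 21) 1F9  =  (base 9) 1040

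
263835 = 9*29315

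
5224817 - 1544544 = 3680273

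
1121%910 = 211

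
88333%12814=11449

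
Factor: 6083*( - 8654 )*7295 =- 2^1*5^1  *7^1 * 11^1 * 79^1*1459^1*4327^1 = - 384025447190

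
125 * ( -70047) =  - 8755875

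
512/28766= 256/14383 = 0.02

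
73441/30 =73441/30 = 2448.03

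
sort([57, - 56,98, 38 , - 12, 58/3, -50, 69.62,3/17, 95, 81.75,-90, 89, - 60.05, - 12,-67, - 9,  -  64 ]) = [ - 90, - 67,-64, - 60.05,  -  56, - 50, - 12,-12 , - 9,3/17, 58/3,  38,57,69.62,81.75, 89 , 95,98]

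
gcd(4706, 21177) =2353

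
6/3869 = 6/3869 = 0.00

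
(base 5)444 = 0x7c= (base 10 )124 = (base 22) 5e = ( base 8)174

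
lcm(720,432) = 2160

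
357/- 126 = -3+1/6 = -2.83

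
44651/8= 44651/8 = 5581.38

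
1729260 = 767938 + 961322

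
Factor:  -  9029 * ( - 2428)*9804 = 214927327248 =2^4 * 3^1*19^1*43^1* 607^1*9029^1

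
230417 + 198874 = 429291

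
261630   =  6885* 38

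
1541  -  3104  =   - 1563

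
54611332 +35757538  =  90368870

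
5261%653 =37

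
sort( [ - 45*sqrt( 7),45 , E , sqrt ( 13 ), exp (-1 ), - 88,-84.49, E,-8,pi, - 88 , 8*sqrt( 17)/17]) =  [ - 45 * sqrt(7 ),-88,-88,  -  84.49, -8, exp( - 1 ),8 * sqrt( 17)/17,E, E,pi, sqrt(13),45]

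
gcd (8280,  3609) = 9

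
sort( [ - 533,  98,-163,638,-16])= [- 533, - 163,-16,98,638]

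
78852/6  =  13142=13142.00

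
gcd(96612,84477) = 3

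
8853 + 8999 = 17852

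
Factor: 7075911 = 3^1*2358637^1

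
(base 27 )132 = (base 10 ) 812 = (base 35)N7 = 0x32c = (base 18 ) 292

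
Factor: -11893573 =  - 167^1*229^1*311^1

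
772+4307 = 5079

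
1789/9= 198+7/9 = 198.78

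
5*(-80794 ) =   -  403970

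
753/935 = 753/935 = 0.81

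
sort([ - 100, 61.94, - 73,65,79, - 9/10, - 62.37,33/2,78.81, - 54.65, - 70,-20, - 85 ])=[ - 100 , - 85,-73, - 70,-62.37, - 54.65 , - 20 , - 9/10 , 33/2,  61.94,65, 78.81,79]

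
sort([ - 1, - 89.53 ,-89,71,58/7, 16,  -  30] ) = [ - 89.53,-89, - 30 ,-1, 58/7,16, 71]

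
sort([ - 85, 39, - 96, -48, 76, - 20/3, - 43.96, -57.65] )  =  [-96, - 85, -57.65,  -  48, - 43.96 ,-20/3,39,  76]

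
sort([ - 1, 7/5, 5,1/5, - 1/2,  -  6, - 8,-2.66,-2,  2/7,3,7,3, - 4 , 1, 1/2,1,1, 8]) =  [-8, - 6, - 4, - 2.66 ,  -  2,-1, - 1/2,1/5,2/7,1/2,1,1,1, 7/5,3,  3,5,7,8] 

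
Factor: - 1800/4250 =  - 2^2*3^2 *5^( - 1)*17^( - 1) = - 36/85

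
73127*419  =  30640213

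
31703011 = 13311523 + 18391488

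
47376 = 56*846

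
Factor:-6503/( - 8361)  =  3^(  -  2) * 7^1= 7/9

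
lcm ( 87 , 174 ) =174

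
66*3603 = 237798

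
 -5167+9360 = 4193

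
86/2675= 86/2675 = 0.03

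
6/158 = 3/79  =  0.04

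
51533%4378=3375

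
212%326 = 212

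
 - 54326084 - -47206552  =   - 7119532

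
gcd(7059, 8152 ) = 1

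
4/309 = 4/309 = 0.01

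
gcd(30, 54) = 6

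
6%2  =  0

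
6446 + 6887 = 13333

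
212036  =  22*9638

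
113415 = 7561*15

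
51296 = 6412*8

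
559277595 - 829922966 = -270645371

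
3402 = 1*3402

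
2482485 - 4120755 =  - 1638270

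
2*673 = 1346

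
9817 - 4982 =4835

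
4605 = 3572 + 1033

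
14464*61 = 882304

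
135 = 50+85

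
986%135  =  41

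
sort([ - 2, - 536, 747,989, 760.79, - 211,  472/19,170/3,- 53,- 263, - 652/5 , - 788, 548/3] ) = [ - 788, - 536  , - 263,- 211, - 652/5, -53, - 2,472/19,170/3, 548/3, 747,  760.79, 989]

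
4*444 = 1776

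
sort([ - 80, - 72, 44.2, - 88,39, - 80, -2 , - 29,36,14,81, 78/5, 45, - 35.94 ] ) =[-88,-80, - 80, - 72, - 35.94, - 29, - 2,14, 78/5,  36 , 39, 44.2,  45,81] 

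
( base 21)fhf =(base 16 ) 1b4b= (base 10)6987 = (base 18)13A3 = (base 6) 52203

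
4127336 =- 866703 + 4994039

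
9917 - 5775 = 4142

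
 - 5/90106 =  - 5/90106=- 0.00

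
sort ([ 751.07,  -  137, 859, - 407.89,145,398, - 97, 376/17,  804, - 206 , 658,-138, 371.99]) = [ - 407.89, -206,-138, - 137 , - 97,376/17,145, 371.99, 398  ,  658, 751.07,  804 , 859] 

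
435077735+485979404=921057139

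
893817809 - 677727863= 216089946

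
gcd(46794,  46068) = 66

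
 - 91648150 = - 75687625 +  - 15960525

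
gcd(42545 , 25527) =8509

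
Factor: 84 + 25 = 109 = 109^1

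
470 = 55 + 415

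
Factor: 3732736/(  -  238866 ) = - 2^7*3^( -1 )*7^1  *  41^ (- 1 )*971^(-1 )*2083^1=- 1866368/119433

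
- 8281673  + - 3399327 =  - 11681000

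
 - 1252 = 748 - 2000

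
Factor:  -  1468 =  - 2^2 * 367^1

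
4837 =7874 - 3037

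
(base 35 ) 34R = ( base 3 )12021022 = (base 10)3842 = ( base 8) 7402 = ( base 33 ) 3he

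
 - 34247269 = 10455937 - 44703206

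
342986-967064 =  - 624078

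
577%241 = 95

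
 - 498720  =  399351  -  898071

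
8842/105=84 + 22/105=84.21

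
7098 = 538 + 6560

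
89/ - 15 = -89/15 = -5.93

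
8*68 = 544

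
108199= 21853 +86346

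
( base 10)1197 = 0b10010101101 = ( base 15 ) 54C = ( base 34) 117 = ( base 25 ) 1mm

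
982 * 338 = 331916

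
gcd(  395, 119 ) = 1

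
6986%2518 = 1950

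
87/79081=87/79081 = 0.00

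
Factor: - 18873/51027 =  - 3^3*73^( - 1) =- 27/73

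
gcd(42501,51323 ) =1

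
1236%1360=1236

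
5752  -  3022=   2730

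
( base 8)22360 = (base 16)24F0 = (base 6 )111440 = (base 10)9456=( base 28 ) C1K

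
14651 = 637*23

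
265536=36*7376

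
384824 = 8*48103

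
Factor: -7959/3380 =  - 2^( - 2)*3^1*5^(  -  1) * 7^1*13^( - 2)*379^1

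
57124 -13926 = 43198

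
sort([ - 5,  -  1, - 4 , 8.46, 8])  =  [ - 5, - 4, - 1, 8,  8.46]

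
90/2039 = 90/2039 = 0.04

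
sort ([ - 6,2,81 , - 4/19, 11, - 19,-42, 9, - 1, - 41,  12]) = [ - 42,  -  41, - 19,-6, - 1,  -  4/19, 2, 9, 11 , 12, 81 ] 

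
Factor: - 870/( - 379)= 2^1*3^1*5^1*29^1*379^(-1 ) 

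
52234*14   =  731276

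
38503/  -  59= - 653  +  24/59 = - 652.59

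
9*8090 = 72810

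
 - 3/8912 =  - 3/8912  =  - 0.00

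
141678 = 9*15742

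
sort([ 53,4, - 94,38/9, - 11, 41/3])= [ - 94,-11,4,38/9,41/3,53]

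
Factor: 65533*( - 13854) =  - 907894182 =- 2^1 * 3^1 * 13^1*71^2*2309^1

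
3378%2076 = 1302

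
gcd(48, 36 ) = 12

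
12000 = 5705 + 6295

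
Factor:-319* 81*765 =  - 19766835= - 3^6*5^1*11^1*17^1*29^1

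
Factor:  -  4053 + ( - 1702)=-5^1*1151^1 = - 5755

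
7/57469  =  7/57469 = 0.00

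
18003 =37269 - 19266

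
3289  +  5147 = 8436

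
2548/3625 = 2548/3625 = 0.70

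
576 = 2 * 288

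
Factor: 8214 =2^1*3^1 * 37^2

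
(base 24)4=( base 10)4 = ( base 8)4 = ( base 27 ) 4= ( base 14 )4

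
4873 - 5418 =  - 545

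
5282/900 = 5+ 391/450 = 5.87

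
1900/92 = 475/23 = 20.65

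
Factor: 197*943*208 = 38640368 = 2^4 * 13^1*23^1*41^1*  197^1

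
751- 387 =364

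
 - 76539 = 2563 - 79102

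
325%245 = 80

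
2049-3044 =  - 995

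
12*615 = 7380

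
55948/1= 55948 = 55948.00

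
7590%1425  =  465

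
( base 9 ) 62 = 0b111000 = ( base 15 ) 3B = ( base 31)1P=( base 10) 56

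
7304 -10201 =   -  2897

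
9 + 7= 16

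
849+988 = 1837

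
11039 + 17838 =28877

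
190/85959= 190/85959 = 0.00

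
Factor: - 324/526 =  - 2^1*3^4*263^( - 1) = - 162/263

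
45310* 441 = 19981710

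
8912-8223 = 689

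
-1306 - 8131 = -9437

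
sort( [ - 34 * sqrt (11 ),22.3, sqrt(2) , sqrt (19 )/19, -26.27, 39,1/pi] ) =[ - 34*sqrt ( 11),-26.27,  sqrt(19) /19, 1/pi,  sqrt( 2), 22.3,39 ]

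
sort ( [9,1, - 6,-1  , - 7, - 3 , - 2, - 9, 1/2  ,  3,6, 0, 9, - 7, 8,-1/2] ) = [ - 9,-7 , - 7, - 6  , - 3, - 2, - 1, - 1/2,0, 1/2, 1, 3,6,8, 9,9 ]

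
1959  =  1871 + 88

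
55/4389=5/399 = 0.01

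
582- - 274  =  856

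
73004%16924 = 5308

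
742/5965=742/5965 = 0.12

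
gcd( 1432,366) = 2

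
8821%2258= 2047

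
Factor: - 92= -2^2*23^1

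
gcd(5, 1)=1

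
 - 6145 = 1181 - 7326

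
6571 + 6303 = 12874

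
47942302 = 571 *83962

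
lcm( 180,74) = 6660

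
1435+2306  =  3741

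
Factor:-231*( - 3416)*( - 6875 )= -2^3*3^1 * 5^4*7^2*11^2*61^1 =- 5425035000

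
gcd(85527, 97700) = 1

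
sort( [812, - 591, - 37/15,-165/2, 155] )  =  [-591,-165/2,- 37/15,155,812]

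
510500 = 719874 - 209374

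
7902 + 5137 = 13039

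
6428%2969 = 490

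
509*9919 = 5048771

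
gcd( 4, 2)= 2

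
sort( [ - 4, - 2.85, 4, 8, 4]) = [ - 4, - 2.85, 4 , 4, 8]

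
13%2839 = 13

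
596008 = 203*2936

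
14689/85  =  14689/85 = 172.81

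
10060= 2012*5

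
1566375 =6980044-5413669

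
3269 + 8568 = 11837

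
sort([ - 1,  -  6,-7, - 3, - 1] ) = [ - 7, - 6, - 3, - 1, - 1]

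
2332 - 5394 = - 3062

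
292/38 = 7+13/19   =  7.68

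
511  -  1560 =-1049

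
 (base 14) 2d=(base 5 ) 131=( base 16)29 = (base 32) 19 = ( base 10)41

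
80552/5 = 80552/5 = 16110.40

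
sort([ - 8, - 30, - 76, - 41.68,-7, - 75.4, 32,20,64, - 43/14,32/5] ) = [ - 76, - 75.4, - 41.68,-30, - 8, - 7, - 43/14,32/5,20,32, 64 ] 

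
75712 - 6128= 69584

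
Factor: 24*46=1104  =  2^4*3^1 * 23^1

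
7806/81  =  96  +  10/27 = 96.37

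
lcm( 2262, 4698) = 61074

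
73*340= 24820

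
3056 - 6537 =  - 3481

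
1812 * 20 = 36240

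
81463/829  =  98 + 221/829 = 98.27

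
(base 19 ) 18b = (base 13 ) 314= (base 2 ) 1000001100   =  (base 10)524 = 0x20C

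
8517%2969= 2579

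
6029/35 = 6029/35= 172.26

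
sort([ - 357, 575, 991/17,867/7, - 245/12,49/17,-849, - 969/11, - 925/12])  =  [ - 849 , - 357, - 969/11,-925/12, - 245/12,49/17,991/17,867/7,575 ] 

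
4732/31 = 4732/31 = 152.65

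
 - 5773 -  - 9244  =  3471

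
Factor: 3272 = 2^3*409^1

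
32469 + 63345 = 95814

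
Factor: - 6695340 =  - 2^2 * 3^1 * 5^1*151^1*739^1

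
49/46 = 1+3/46 = 1.07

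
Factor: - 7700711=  - 17^1*452983^1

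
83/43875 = 83/43875 = 0.00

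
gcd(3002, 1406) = 38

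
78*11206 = 874068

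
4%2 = 0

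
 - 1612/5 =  - 1612/5  =  -  322.40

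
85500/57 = 1500 = 1500.00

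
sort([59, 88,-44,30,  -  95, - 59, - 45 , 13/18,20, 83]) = [  -  95, - 59, - 45,-44 , 13/18, 20, 30,59, 83,88 ]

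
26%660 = 26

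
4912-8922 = - 4010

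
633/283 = 2 + 67/283 = 2.24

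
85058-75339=9719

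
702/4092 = 117/682  =  0.17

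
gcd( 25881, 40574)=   1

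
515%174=167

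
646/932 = 323/466 = 0.69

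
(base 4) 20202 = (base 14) 2b0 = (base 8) 1042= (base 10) 546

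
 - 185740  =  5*(-37148 ) 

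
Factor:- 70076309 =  - 70076309^1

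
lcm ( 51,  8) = 408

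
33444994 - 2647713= 30797281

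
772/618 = 1 + 77/309 = 1.25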